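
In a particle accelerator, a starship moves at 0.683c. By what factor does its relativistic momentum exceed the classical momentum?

p_rel = γmv, p_class = mv
Ratio = γ = 1/√(1 - 0.683²)
= 1/√(0.533511) = 1.369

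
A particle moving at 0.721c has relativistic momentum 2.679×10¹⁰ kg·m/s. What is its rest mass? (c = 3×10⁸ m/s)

γ = 1/√(1 - 0.721²) = 1.44314
v = 0.721 × 3×10⁸ = 2.163×10⁸ m/s
m = p/(γv) = 2.679×10¹⁰/(1.44314 × 2.163×10⁸) = 85.82 kg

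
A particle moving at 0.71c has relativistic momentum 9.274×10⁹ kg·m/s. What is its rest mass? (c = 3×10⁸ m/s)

γ = 1/√(1 - 0.71²) = 1.420
v = 0.71 × 3×10⁸ = 2.130×10⁸ m/s
m = p/(γv) = 9.274×10⁹/(1.420 × 2.130×10⁸) = 30.66 kg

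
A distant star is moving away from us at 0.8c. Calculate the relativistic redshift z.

β = 0.8
(1+β)/(1-β) = 1.8/0.2 = 9.000
√(9.000) = 3.000
z = 3.000 - 1 = 2.000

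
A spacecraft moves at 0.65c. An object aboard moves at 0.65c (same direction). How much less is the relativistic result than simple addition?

Classical: u' + v = 0.65 + 0.65 = 1.3c
Relativistic: u = (0.65 + 0.65)/(1 + 0.4225) = 1.3/1.4225 = 0.9139c
Difference: 1.3 - 0.9139 = 0.3861c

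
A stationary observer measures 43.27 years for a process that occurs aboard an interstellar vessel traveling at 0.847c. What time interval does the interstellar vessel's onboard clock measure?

Dilated time Δt = 43.27 years
γ = 1/√(1 - 0.847²) = 1.881
Δt₀ = Δt/γ = 43.27/1.881 = 23.00 years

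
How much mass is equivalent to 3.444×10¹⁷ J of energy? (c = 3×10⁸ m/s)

From E = mc², we get m = E/c²
c² = (3×10⁸)² = 9×10¹⁶ m²/s²
m = 3.444×10¹⁷ / 9×10¹⁶ = 3.827 kg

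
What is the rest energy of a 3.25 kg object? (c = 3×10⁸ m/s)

c² = (3×10⁸)² = 9.000×10¹⁶ m²/s²
E₀ = mc² = 3.25 × 9.000×10¹⁶ = 2.925×10¹⁷ J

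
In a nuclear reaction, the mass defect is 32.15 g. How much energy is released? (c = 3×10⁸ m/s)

Convert mass defect: Δm = 32.15 g = 0.03215 kg
E = Δm·c² = 0.03215 × (3×10⁸)²
= 0.03215 × 9×10¹⁶ = 2.894×10¹⁵ J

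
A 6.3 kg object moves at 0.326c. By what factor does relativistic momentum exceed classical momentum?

p_rel = γmv, p_class = mv
Ratio = γ = 1/√(1 - 0.326²) = 1.058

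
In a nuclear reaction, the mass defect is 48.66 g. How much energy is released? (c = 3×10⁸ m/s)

Convert mass defect: Δm = 48.66 g = 0.04866 kg
E = Δm·c² = 0.04866 × (3×10⁸)²
= 0.04866 × 9×10¹⁶ = 4.379×10¹⁵ J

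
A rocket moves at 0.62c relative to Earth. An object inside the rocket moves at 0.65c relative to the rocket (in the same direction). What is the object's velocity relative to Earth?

u = (u' + v)/(1 + u'v/c²)
Numerator: 0.65 + 0.62 = 1.27
Denominator: 1 + 0.403 = 1.403
u = 1.27/1.403 = 0.9052c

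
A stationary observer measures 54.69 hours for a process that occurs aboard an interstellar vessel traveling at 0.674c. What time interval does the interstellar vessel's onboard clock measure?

Dilated time Δt = 54.69 hours
γ = 1/√(1 - 0.674²) = 1.3537
Δt₀ = Δt/γ = 54.69/1.3537 = 40.40 hours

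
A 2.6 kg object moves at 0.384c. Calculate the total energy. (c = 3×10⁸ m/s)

γ = 1/√(1 - 0.384²) = 1.083
mc² = 2.6 × (3×10⁸)² = 2.340×10¹⁷ J
E = γmc² = 1.083 × 2.340×10¹⁷ = 2.534×10¹⁷ J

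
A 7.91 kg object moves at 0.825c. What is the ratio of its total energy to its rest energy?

E = γmc², E₀ = mc²
E/E₀ = γ = 1/√(1 - 0.825²) = 1.769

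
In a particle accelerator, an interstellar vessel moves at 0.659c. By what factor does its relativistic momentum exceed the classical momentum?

p_rel = γmv, p_class = mv
Ratio = γ = 1/√(1 - 0.659²)
= 1/√(0.565719) = 1.330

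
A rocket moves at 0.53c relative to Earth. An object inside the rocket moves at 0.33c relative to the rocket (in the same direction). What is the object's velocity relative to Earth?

u = (u' + v)/(1 + u'v/c²)
Numerator: 0.33 + 0.53 = 0.86
Denominator: 1 + 0.1749 = 1.1749
u = 0.86/1.1749 = 0.7320c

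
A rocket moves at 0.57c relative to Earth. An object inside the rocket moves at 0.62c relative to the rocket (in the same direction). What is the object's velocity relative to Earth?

u = (u' + v)/(1 + u'v/c²)
Numerator: 0.62 + 0.57 = 1.19
Denominator: 1 + 0.3534 = 1.3534
u = 1.19/1.3534 = 0.8793c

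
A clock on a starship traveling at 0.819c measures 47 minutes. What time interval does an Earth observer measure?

Proper time Δt₀ = 47 minutes
γ = 1/√(1 - 0.819²) = 1.7428
Δt = γΔt₀ = 1.7428 × 47 = 81.91 minutes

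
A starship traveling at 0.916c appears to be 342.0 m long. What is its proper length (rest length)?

Contracted length L = 342.0 m
γ = 1/√(1 - 0.916²) = 2.4927
L₀ = γL = 2.4927 × 342.0 = 852.5 m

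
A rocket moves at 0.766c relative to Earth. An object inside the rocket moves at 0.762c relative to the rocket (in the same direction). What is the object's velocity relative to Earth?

u = (u' + v)/(1 + u'v/c²)
Numerator: 0.762 + 0.766 = 1.528
Denominator: 1 + 0.583692 = 1.583692
u = 1.528/1.583692 = 0.9648c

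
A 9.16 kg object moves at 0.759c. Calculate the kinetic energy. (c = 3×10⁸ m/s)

γ = 1/√(1 - 0.759²) = 1.5359
γ - 1 = 0.5359
KE = (γ-1)mc² = 0.5359 × 9.16 × (3×10⁸)² = 4.418×10¹⁷ J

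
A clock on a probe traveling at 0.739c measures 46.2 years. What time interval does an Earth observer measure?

Proper time Δt₀ = 46.2 years
γ = 1/√(1 - 0.739²) = 1.48433
Δt = γΔt₀ = 1.48433 × 46.2 = 68.58 years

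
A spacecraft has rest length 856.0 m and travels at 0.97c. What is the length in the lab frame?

Proper length L₀ = 856.0 m
γ = 1/√(1 - 0.97²) = 4.113
L = L₀/γ = 856.0/4.113 = 208.1 m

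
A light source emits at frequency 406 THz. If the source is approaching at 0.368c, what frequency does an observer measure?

β = v/c = 0.368
(1+β)/(1-β) = 1.368/0.632 = 2.16456
Doppler factor = √(2.16456) = 1.4712
f_obs = 406 × 1.4712 = 597.3 THz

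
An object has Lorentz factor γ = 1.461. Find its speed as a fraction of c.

From γ = 1/√(1 - v²/c²):
1/γ² = 1/1.461² = 0.4685
v²/c² = 1 - 0.4685 = 0.5315
v/c = √(0.5315) = 0.7290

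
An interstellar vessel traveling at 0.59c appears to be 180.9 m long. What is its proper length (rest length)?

Contracted length L = 180.9 m
γ = 1/√(1 - 0.59²) = 1.239
L₀ = γL = 1.239 × 180.9 = 224.1 m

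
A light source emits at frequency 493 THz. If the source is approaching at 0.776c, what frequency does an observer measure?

β = v/c = 0.776
(1+β)/(1-β) = 1.776/0.224 = 7.929
Doppler factor = √(7.929) = 2.816
f_obs = 493 × 2.816 = 1388 THz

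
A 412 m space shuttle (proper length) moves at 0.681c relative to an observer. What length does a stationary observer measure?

Proper length L₀ = 412 m
γ = 1/√(1 - 0.681²) = 1.3656
L = L₀/γ = 412/1.3656 = 301.7 m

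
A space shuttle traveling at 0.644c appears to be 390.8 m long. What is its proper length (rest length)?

Contracted length L = 390.8 m
γ = 1/√(1 - 0.644²) = 1.307
L₀ = γL = 1.307 × 390.8 = 510.8 m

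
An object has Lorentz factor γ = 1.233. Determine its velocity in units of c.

From γ = 1/√(1 - v²/c²):
1/γ² = 1/1.233² = 0.6578
v²/c² = 1 - 0.6578 = 0.3422
v/c = √(0.3422) = 0.5850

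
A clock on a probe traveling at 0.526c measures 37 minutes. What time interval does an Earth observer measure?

Proper time Δt₀ = 37 minutes
γ = 1/√(1 - 0.526²) = 1.1758
Δt = γΔt₀ = 1.1758 × 37 = 43.50 minutes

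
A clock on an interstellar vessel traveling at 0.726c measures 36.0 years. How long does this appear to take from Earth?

Proper time Δt₀ = 36.0 years
γ = 1/√(1 - 0.726²) = 1.4541
Δt = γΔt₀ = 1.4541 × 36.0 = 52.35 years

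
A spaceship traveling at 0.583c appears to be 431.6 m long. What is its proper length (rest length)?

Contracted length L = 431.6 m
γ = 1/√(1 - 0.583²) = 1.2308
L₀ = γL = 1.2308 × 431.6 = 531.2 m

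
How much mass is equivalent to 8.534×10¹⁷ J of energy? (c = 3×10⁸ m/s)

From E = mc², we get m = E/c²
c² = (3×10⁸)² = 9×10¹⁶ m²/s²
m = 8.534×10¹⁷ / 9×10¹⁶ = 9.482 kg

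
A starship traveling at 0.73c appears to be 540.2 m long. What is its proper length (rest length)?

Contracted length L = 540.2 m
γ = 1/√(1 - 0.73²) = 1.4632
L₀ = γL = 1.4632 × 540.2 = 790.4 m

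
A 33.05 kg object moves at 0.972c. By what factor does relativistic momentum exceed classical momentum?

p_rel = γmv, p_class = mv
Ratio = γ = 1/√(1 - 0.972²) = 4.256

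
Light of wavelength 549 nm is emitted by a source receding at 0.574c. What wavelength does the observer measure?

β = 0.574
Wavelength Doppler factor = √(1.574/0.426) = √(3.695) = 1.922
λ_obs = 549 × 1.922 = 1055 nm (redshift)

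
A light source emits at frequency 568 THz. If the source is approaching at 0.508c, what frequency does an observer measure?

β = v/c = 0.508
(1+β)/(1-β) = 1.508/0.492 = 3.065
Doppler factor = √(3.065) = 1.7507
f_obs = 568 × 1.7507 = 994.4 THz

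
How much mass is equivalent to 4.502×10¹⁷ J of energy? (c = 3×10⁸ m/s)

From E = mc², we get m = E/c²
c² = (3×10⁸)² = 9×10¹⁶ m²/s²
m = 4.502×10¹⁷ / 9×10¹⁶ = 5.002 kg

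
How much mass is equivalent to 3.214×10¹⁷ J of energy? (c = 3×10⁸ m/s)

From E = mc², we get m = E/c²
c² = (3×10⁸)² = 9×10¹⁶ m²/s²
m = 3.214×10¹⁷ / 9×10¹⁶ = 3.571 kg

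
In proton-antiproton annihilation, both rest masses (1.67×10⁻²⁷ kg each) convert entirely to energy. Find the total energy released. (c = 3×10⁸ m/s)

Both particles have the same rest mass, so total mass = 2m
E = 2m·c² = 2 × 1.67×10⁻²⁷ × (3×10⁸)²
= 2 × 1.67×10⁻²⁷ × 9×10¹⁶
= 3.006×10⁻¹⁰ J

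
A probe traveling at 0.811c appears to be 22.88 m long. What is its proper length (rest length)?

Contracted length L = 22.88 m
γ = 1/√(1 - 0.811²) = 1.7093
L₀ = γL = 1.7093 × 22.88 = 39.11 m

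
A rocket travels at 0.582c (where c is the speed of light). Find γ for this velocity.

v/c = 0.582, so (v/c)² = 0.338724
1 - (v/c)² = 0.661276
γ = 1/√(0.661276) = 1.230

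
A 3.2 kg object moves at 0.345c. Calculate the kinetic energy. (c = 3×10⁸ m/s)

γ = 1/√(1 - 0.345²) = 1.06541
γ - 1 = 0.06541
KE = (γ-1)mc² = 0.06541 × 3.2 × (3×10⁸)² = 1.884×10¹⁶ J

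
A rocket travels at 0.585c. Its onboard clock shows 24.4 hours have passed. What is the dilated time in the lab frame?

Proper time Δt₀ = 24.4 hours
γ = 1/√(1 - 0.585²) = 1.233
Δt = γΔt₀ = 1.233 × 24.4 = 30.09 hours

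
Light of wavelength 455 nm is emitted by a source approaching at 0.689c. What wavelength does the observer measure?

β = 0.689
Wavelength Doppler factor = √(0.311/1.689) = √(0.1841) = 0.4291
λ_obs = 455 × 0.4291 = 195.2 nm (blueshift)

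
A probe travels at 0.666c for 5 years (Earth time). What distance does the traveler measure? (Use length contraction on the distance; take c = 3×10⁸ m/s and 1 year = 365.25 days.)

Earth distance: d = v × t = 0.666c × 5 yr = 3.1526×10¹⁶ m
γ = 1.3406
d' = d/γ = 3.1526×10¹⁶/1.3406 = 2.352×10¹⁶ m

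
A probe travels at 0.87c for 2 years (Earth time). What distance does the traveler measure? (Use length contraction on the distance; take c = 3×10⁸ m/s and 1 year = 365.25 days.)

Earth distance: d = v × t = 0.87c × 2 yr = 1.6473×10¹⁶ m
γ = 2.0282
d' = d/γ = 1.6473×10¹⁶/2.0282 = 8.122×10¹⁵ m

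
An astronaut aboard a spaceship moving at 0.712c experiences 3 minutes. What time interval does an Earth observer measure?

Proper time Δt₀ = 3 minutes
γ = 1/√(1 - 0.712²) = 1.424
Δt = γΔt₀ = 1.424 × 3 = 4.272 minutes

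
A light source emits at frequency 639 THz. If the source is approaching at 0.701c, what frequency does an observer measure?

β = v/c = 0.701
(1+β)/(1-β) = 1.701/0.299 = 5.689
Doppler factor = √(5.689) = 2.385
f_obs = 639 × 2.385 = 1524 THz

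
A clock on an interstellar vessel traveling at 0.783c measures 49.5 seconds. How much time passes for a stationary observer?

Proper time Δt₀ = 49.5 seconds
γ = 1/√(1 - 0.783²) = 1.6077
Δt = γΔt₀ = 1.6077 × 49.5 = 79.58 seconds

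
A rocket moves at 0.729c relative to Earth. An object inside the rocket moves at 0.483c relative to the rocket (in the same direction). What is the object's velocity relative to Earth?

u = (u' + v)/(1 + u'v/c²)
Numerator: 0.483 + 0.729 = 1.212
Denominator: 1 + 0.352107 = 1.352107
u = 1.212/1.352107 = 0.8964c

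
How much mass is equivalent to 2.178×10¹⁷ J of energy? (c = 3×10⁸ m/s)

From E = mc², we get m = E/c²
c² = (3×10⁸)² = 9×10¹⁶ m²/s²
m = 2.178×10¹⁷ / 9×10¹⁶ = 2.420 kg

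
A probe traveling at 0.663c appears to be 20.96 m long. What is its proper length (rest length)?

Contracted length L = 20.96 m
γ = 1/√(1 - 0.663²) = 1.336
L₀ = γL = 1.336 × 20.96 = 28.00 m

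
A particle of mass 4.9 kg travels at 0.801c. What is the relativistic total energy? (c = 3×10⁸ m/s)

γ = 1/√(1 - 0.801²) = 1.6704
mc² = 4.9 × (3×10⁸)² = 4.410×10¹⁷ J
E = γmc² = 1.6704 × 4.410×10¹⁷ = 7.366×10¹⁷ J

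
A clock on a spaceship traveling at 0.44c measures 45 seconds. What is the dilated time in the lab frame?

Proper time Δt₀ = 45 seconds
γ = 1/√(1 - 0.44²) = 1.1136
Δt = γΔt₀ = 1.1136 × 45 = 50.11 seconds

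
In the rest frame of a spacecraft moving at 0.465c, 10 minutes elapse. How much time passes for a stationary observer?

Proper time Δt₀ = 10 minutes
γ = 1/√(1 - 0.465²) = 1.130
Δt = γΔt₀ = 1.130 × 10 = 11.30 minutes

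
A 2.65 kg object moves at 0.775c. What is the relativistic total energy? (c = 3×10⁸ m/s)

γ = 1/√(1 - 0.775²) = 1.5824
mc² = 2.65 × (3×10⁸)² = 2.385×10¹⁷ J
E = γmc² = 1.5824 × 2.385×10¹⁷ = 3.774×10¹⁷ J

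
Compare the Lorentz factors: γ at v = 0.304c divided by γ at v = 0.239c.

γ₁ = 1/√(1 - 0.304²) = 1.050
γ₂ = 1/√(1 - 0.239²) = 1.030
γ₁/γ₂ = 1.050/1.030 = 1.019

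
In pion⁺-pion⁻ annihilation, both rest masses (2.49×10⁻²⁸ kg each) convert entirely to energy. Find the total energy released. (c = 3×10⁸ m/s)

Both particles have the same rest mass, so total mass = 2m
E = 2m·c² = 2 × 2.49×10⁻²⁸ × (3×10⁸)²
= 2 × 2.49×10⁻²⁸ × 9×10¹⁶
= 4.482×10⁻¹¹ J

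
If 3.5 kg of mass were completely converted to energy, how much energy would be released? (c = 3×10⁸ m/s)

Using E = mc²:
c² = (3×10⁸)² = 9×10¹⁶ m²/s²
E = 3.5 × 9×10¹⁶ = 3.150×10¹⁷ J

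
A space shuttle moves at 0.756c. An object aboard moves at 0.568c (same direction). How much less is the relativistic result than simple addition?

Classical: u' + v = 0.568 + 0.756 = 1.324c
Relativistic: u = (0.568 + 0.756)/(1 + 0.429408) = 1.324/1.429408 = 0.9263c
Difference: 1.324 - 0.9263 = 0.3977c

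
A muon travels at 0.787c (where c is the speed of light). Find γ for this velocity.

v/c = 0.787, so (v/c)² = 0.619369
1 - (v/c)² = 0.380631
γ = 1/√(0.380631) = 1.621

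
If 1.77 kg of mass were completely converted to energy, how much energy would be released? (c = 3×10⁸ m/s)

Using E = mc²:
c² = (3×10⁸)² = 9×10¹⁶ m²/s²
E = 1.77 × 9×10¹⁶ = 1.593×10¹⁷ J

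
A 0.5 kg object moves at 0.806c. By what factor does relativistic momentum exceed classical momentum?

p_rel = γmv, p_class = mv
Ratio = γ = 1/√(1 - 0.806²) = 1.689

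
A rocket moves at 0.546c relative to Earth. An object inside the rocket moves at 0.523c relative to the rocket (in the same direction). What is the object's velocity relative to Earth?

u = (u' + v)/(1 + u'v/c²)
Numerator: 0.523 + 0.546 = 1.069
Denominator: 1 + 0.285558 = 1.285558
u = 1.069/1.285558 = 0.8315c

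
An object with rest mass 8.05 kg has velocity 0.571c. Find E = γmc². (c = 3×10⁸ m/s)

γ = 1/√(1 - 0.571²) = 1.2181
mc² = 8.05 × (3×10⁸)² = 7.245×10¹⁷ J
E = γmc² = 1.2181 × 7.245×10¹⁷ = 8.825×10¹⁷ J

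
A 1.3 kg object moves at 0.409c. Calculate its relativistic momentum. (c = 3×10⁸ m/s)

γ = 1/√(1 - 0.409²) = 1.096
v = 0.409 × 3×10⁸ = 1.227×10⁸ m/s
p = γmv = 1.096 × 1.3 × 1.227×10⁸ = 1.748×10⁸ kg·m/s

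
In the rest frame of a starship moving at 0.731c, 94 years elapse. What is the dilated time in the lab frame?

Proper time Δt₀ = 94 years
γ = 1/√(1 - 0.731²) = 1.4655
Δt = γΔt₀ = 1.4655 × 94 = 137.8 years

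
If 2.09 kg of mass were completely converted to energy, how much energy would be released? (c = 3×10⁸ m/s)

Using E = mc²:
c² = (3×10⁸)² = 9×10¹⁶ m²/s²
E = 2.09 × 9×10¹⁶ = 1.881×10¹⁷ J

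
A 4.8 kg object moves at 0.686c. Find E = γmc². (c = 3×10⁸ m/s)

γ = 1/√(1 - 0.686²) = 1.3744
mc² = 4.8 × (3×10⁸)² = 4.320×10¹⁷ J
E = γmc² = 1.3744 × 4.320×10¹⁷ = 5.937×10¹⁷ J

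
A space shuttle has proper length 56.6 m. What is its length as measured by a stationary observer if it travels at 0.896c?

Proper length L₀ = 56.6 m
γ = 1/√(1 - 0.896²) = 2.252
L = L₀/γ = 56.6/2.252 = 25.13 m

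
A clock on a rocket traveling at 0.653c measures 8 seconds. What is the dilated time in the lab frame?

Proper time Δt₀ = 8 seconds
γ = 1/√(1 - 0.653²) = 1.320
Δt = γΔt₀ = 1.320 × 8 = 10.56 seconds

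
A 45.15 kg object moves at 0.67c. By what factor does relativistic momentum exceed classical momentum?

p_rel = γmv, p_class = mv
Ratio = γ = 1/√(1 - 0.67²) = 1.347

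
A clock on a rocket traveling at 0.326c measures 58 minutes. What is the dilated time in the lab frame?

Proper time Δt₀ = 58 minutes
γ = 1/√(1 - 0.326²) = 1.0578
Δt = γΔt₀ = 1.0578 × 58 = 61.35 minutes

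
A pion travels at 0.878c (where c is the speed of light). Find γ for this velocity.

v/c = 0.878, so (v/c)² = 0.770884
1 - (v/c)² = 0.229116
γ = 1/√(0.229116) = 2.089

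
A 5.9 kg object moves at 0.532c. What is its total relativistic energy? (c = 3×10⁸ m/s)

γ = 1/√(1 - 0.532²) = 1.181
mc² = 5.9 × (3×10⁸)² = 5.310×10¹⁷ J
E = γmc² = 1.181 × 5.310×10¹⁷ = 6.271×10¹⁷ J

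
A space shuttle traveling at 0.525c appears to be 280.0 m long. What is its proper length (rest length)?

Contracted length L = 280.0 m
γ = 1/√(1 - 0.525²) = 1.175
L₀ = γL = 1.175 × 280.0 = 329.0 m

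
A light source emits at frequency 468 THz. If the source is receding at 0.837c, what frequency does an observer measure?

β = v/c = 0.837
(1-β)/(1+β) = 0.163/1.837 = 0.08873
Doppler factor = √(0.08873) = 0.2979
f_obs = 468 × 0.2979 = 139.4 THz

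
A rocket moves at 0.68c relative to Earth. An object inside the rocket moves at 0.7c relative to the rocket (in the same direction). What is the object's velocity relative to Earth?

u = (u' + v)/(1 + u'v/c²)
Numerator: 0.7 + 0.68 = 1.38
Denominator: 1 + 0.476 = 1.476
u = 1.38/1.476 = 0.9350c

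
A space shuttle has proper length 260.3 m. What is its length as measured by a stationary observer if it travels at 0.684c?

Proper length L₀ = 260.3 m
γ = 1/√(1 - 0.684²) = 1.371
L = L₀/γ = 260.3/1.371 = 189.9 m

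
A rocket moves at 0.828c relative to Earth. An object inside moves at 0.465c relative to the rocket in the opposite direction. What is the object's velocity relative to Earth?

Object's velocity in rocket frame is u' = -0.465c
u = (u' + v)/(1 + u'v/c²) = (v - 0.465)/(1 - 0.465·v/c²)
Numerator: 0.828 - 0.465 = 0.363
Denominator: 1 - 0.38502 = 0.61498
u = 0.363/0.61498 = 0.5903c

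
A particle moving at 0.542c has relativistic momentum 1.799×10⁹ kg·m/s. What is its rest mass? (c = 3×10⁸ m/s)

γ = 1/√(1 - 0.542²) = 1.1899
v = 0.542 × 3×10⁸ = 1.626×10⁸ m/s
m = p/(γv) = 1.799×10⁹/(1.1899 × 1.626×10⁸) = 9.298 kg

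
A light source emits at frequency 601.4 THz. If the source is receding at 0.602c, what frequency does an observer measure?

β = v/c = 0.602
(1-β)/(1+β) = 0.398/1.602 = 0.24844
Doppler factor = √(0.24844) = 0.49844
f_obs = 601.4 × 0.49844 = 299.8 THz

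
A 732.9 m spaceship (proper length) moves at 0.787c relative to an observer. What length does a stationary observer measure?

Proper length L₀ = 732.9 m
γ = 1/√(1 - 0.787²) = 1.6209
L = L₀/γ = 732.9/1.6209 = 452.2 m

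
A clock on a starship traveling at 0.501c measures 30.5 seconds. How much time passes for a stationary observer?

Proper time Δt₀ = 30.5 seconds
γ = 1/√(1 - 0.501²) = 1.1555
Δt = γΔt₀ = 1.1555 × 30.5 = 35.24 seconds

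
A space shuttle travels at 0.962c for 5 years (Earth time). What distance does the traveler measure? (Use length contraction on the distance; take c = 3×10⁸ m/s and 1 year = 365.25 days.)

Earth distance: d = v × t = 0.962c × 5 yr = 4.5538×10¹⁶ m
γ = 3.6623
d' = d/γ = 4.5538×10¹⁶/3.6623 = 1.243×10¹⁶ m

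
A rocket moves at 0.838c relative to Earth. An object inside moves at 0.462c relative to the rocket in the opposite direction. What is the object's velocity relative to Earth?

Object's velocity in rocket frame is u' = -0.462c
u = (u' + v)/(1 + u'v/c²) = (v - 0.462)/(1 - 0.462·v/c²)
Numerator: 0.838 - 0.462 = 0.376
Denominator: 1 - 0.387156 = 0.612844
u = 0.376/0.612844 = 0.6135c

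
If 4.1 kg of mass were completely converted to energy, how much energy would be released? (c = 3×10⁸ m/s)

Using E = mc²:
c² = (3×10⁸)² = 9×10¹⁶ m²/s²
E = 4.1 × 9×10¹⁶ = 3.690×10¹⁷ J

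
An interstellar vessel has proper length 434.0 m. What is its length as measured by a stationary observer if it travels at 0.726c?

Proper length L₀ = 434.0 m
γ = 1/√(1 - 0.726²) = 1.454
L = L₀/γ = 434.0/1.454 = 298.5 m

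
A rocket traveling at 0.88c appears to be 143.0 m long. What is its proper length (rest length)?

Contracted length L = 143.0 m
γ = 1/√(1 - 0.88²) = 2.1054
L₀ = γL = 2.1054 × 143.0 = 301.1 m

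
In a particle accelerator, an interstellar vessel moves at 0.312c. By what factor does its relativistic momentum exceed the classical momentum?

p_rel = γmv, p_class = mv
Ratio = γ = 1/√(1 - 0.312²)
= 1/√(0.902656) = 1.053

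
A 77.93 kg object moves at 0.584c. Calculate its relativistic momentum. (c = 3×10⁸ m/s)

γ = 1/√(1 - 0.584²) = 1.232
v = 0.584 × 3×10⁸ = 1.752×10⁸ m/s
p = γmv = 1.232 × 77.93 × 1.752×10⁸ = 1.682×10¹⁰ kg·m/s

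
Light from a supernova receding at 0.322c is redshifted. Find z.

β = 0.322
(1+β)/(1-β) = 1.322/0.678 = 1.950
√(1.950) = 1.3964
z = 1.3964 - 1 = 0.3964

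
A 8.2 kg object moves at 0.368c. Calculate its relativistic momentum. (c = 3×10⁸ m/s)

γ = 1/√(1 - 0.368²) = 1.0755
v = 0.368 × 3×10⁸ = 1.104×10⁸ m/s
p = γmv = 1.0755 × 8.2 × 1.104×10⁸ = 9.736×10⁸ kg·m/s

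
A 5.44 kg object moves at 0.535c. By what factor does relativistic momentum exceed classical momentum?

p_rel = γmv, p_class = mv
Ratio = γ = 1/√(1 - 0.535²) = 1.184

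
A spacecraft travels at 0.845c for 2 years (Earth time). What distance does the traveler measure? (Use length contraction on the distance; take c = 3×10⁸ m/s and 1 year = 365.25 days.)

Earth distance: d = v × t = 0.845c × 2 yr = 1.600×10¹⁶ m
γ = 1.870
d' = d/γ = 1.600×10¹⁶/1.870 = 8.556×10¹⁵ m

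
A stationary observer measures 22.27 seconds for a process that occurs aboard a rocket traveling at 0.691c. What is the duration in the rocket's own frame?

Dilated time Δt = 22.27 seconds
γ = 1/√(1 - 0.691²) = 1.383
Δt₀ = Δt/γ = 22.27/1.383 = 16.10 seconds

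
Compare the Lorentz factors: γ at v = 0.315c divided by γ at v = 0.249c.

γ₁ = 1/√(1 - 0.315²) = 1.054
γ₂ = 1/√(1 - 0.249²) = 1.033
γ₁/γ₂ = 1.054/1.033 = 1.020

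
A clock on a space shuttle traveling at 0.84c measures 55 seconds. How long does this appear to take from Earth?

Proper time Δt₀ = 55 seconds
γ = 1/√(1 - 0.84²) = 1.843
Δt = γΔt₀ = 1.843 × 55 = 101.4 seconds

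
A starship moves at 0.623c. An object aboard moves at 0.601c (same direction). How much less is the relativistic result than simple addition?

Classical: u' + v = 0.601 + 0.623 = 1.224c
Relativistic: u = (0.601 + 0.623)/(1 + 0.374423) = 1.224/1.374423 = 0.8906c
Difference: 1.224 - 0.8906 = 0.3334c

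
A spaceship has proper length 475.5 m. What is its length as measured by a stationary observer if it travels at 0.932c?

Proper length L₀ = 475.5 m
γ = 1/√(1 - 0.932²) = 2.759
L = L₀/γ = 475.5/2.759 = 172.3 m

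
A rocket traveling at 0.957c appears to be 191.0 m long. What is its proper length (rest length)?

Contracted length L = 191.0 m
γ = 1/√(1 - 0.957²) = 3.447
L₀ = γL = 3.447 × 191.0 = 658.4 m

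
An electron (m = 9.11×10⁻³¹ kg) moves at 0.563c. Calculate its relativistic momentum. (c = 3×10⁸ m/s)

γ = 1/√(1 - 0.563²) = 1.210
v = 0.563 × 3×10⁸ = 1.689×10⁸ m/s
p = γmv = 1.210 × 9.11×10⁻³¹ × 1.689×10⁸ = 1.862×10⁻²² kg·m/s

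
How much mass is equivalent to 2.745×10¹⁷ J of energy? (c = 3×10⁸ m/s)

From E = mc², we get m = E/c²
c² = (3×10⁸)² = 9×10¹⁶ m²/s²
m = 2.745×10¹⁷ / 9×10¹⁶ = 3.050 kg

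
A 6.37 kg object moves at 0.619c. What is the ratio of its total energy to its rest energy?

E = γmc², E₀ = mc²
E/E₀ = γ = 1/√(1 - 0.619²) = 1.273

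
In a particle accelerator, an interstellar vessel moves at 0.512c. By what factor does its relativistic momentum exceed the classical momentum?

p_rel = γmv, p_class = mv
Ratio = γ = 1/√(1 - 0.512²)
= 1/√(0.737856) = 1.164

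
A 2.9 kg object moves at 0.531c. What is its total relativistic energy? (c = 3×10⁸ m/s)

γ = 1/√(1 - 0.531²) = 1.180
mc² = 2.9 × (3×10⁸)² = 2.610×10¹⁷ J
E = γmc² = 1.180 × 2.610×10¹⁷ = 3.080×10¹⁷ J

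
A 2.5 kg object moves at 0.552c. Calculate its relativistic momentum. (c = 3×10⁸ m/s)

γ = 1/√(1 - 0.552²) = 1.1993
v = 0.552 × 3×10⁸ = 1.656×10⁸ m/s
p = γmv = 1.1993 × 2.5 × 1.656×10⁸ = 4.965×10⁸ kg·m/s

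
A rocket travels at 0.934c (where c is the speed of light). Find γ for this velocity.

v/c = 0.934, so (v/c)² = 0.872356
1 - (v/c)² = 0.127644
γ = 1/√(0.127644) = 2.799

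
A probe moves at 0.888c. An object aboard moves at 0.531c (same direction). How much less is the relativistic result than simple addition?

Classical: u' + v = 0.531 + 0.888 = 1.419c
Relativistic: u = (0.531 + 0.888)/(1 + 0.471528) = 1.419/1.471528 = 0.9643c
Difference: 1.419 - 0.9643 = 0.4547c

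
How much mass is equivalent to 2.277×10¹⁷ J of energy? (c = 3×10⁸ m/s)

From E = mc², we get m = E/c²
c² = (3×10⁸)² = 9×10¹⁶ m²/s²
m = 2.277×10¹⁷ / 9×10¹⁶ = 2.530 kg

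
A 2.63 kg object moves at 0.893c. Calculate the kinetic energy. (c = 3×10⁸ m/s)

γ = 1/√(1 - 0.893²) = 2.222
γ - 1 = 1.222
KE = (γ-1)mc² = 1.222 × 2.63 × (3×10⁸)² = 2.892×10¹⁷ J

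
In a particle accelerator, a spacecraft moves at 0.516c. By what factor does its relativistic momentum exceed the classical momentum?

p_rel = γmv, p_class = mv
Ratio = γ = 1/√(1 - 0.516²)
= 1/√(0.733744) = 1.167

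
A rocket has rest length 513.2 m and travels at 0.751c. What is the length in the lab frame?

Proper length L₀ = 513.2 m
γ = 1/√(1 - 0.751²) = 1.5145
L = L₀/γ = 513.2/1.5145 = 338.9 m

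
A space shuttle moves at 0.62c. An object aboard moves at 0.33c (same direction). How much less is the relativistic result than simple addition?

Classical: u' + v = 0.33 + 0.62 = 0.95c
Relativistic: u = (0.33 + 0.62)/(1 + 0.2046) = 0.95/1.2046 = 0.7886c
Difference: 0.95 - 0.7886 = 0.1614c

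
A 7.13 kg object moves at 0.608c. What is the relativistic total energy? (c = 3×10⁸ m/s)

γ = 1/√(1 - 0.608²) = 1.25955
mc² = 7.13 × (3×10⁸)² = 6.417×10¹⁷ J
E = γmc² = 1.25955 × 6.417×10¹⁷ = 8.083×10¹⁷ J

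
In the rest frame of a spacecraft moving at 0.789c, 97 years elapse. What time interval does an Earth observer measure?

Proper time Δt₀ = 97 years
γ = 1/√(1 - 0.789²) = 1.628
Δt = γΔt₀ = 1.628 × 97 = 157.9 years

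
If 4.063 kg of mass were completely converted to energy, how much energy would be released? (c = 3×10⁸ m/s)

Using E = mc²:
c² = (3×10⁸)² = 9×10¹⁶ m²/s²
E = 4.063 × 9×10¹⁶ = 3.657×10¹⁷ J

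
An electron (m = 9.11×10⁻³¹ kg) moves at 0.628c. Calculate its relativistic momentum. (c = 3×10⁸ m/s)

γ = 1/√(1 - 0.628²) = 1.285
v = 0.628 × 3×10⁸ = 1.884×10⁸ m/s
p = γmv = 1.285 × 9.11×10⁻³¹ × 1.884×10⁸ = 2.205×10⁻²² kg·m/s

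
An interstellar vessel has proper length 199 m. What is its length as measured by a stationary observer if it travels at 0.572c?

Proper length L₀ = 199 m
γ = 1/√(1 - 0.572²) = 1.219
L = L₀/γ = 199/1.219 = 163.2 m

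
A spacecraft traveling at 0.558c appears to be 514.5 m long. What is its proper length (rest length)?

Contracted length L = 514.5 m
γ = 1/√(1 - 0.558²) = 1.205
L₀ = γL = 1.205 × 514.5 = 620.0 m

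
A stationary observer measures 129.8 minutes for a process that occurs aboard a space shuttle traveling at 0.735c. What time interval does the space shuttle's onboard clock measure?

Dilated time Δt = 129.8 minutes
γ = 1/√(1 - 0.735²) = 1.4748
Δt₀ = Δt/γ = 129.8/1.4748 = 88.01 minutes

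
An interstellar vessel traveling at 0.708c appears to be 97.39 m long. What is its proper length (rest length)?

Contracted length L = 97.39 m
γ = 1/√(1 - 0.708²) = 1.416
L₀ = γL = 1.416 × 97.39 = 137.9 m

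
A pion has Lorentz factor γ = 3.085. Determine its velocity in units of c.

From γ = 1/√(1 - v²/c²):
1/γ² = 1/3.085² = 0.1051
v²/c² = 1 - 0.1051 = 0.8949
v/c = √(0.8949) = 0.9460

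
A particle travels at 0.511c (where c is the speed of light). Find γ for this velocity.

v/c = 0.511, so (v/c)² = 0.261121
1 - (v/c)² = 0.738879
γ = 1/√(0.738879) = 1.163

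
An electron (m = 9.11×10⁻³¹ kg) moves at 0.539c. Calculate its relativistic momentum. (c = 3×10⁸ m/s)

γ = 1/√(1 - 0.539²) = 1.187
v = 0.539 × 3×10⁸ = 1.617×10⁸ m/s
p = γmv = 1.187 × 9.11×10⁻³¹ × 1.617×10⁸ = 1.749×10⁻²² kg·m/s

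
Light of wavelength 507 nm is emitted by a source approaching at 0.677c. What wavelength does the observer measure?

β = 0.677
Wavelength Doppler factor = √(0.323/1.677) = √(0.1926) = 0.4389
λ_obs = 507 × 0.4389 = 222.5 nm (blueshift)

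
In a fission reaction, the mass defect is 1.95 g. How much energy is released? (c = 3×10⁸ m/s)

Convert mass defect: Δm = 1.95 g = 0.00195 kg
E = Δm·c² = 0.00195 × (3×10⁸)²
= 0.00195 × 9×10¹⁶ = 1.755×10¹⁴ J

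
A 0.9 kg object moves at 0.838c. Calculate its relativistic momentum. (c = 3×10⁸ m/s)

γ = 1/√(1 - 0.838²) = 1.8326
v = 0.838 × 3×10⁸ = 2.514×10⁸ m/s
p = γmv = 1.8326 × 0.9 × 2.514×10⁸ = 4.146×10⁸ kg·m/s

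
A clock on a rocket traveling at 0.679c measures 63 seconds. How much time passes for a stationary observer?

Proper time Δt₀ = 63 seconds
γ = 1/√(1 - 0.679²) = 1.362
Δt = γΔt₀ = 1.362 × 63 = 85.81 seconds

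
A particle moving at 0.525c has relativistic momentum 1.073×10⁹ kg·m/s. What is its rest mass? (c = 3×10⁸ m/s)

γ = 1/√(1 - 0.525²) = 1.175
v = 0.525 × 3×10⁸ = 1.575×10⁸ m/s
m = p/(γv) = 1.073×10⁹/(1.175 × 1.575×10⁸) = 5.798 kg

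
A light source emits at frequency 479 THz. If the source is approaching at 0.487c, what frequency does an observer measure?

β = v/c = 0.487
(1+β)/(1-β) = 1.487/0.513 = 2.8986
Doppler factor = √(2.8986) = 1.7025
f_obs = 479 × 1.7025 = 815.5 THz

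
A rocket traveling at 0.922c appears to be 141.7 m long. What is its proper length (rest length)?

Contracted length L = 141.7 m
γ = 1/√(1 - 0.922²) = 2.583
L₀ = γL = 2.583 × 141.7 = 366.0 m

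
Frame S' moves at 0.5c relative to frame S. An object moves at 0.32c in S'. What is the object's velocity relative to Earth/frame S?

u = (u' + v)/(1 + u'v/c²)
Numerator: 0.32 + 0.5 = 0.82
Denominator: 1 + 0.16 = 1.16
u = 0.82/1.16 = 0.7069c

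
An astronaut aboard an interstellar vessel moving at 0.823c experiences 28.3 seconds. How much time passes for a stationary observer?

Proper time Δt₀ = 28.3 seconds
γ = 1/√(1 - 0.823²) = 1.7604
Δt = γΔt₀ = 1.7604 × 28.3 = 49.82 seconds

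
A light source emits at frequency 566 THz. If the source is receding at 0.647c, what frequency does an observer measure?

β = v/c = 0.647
(1-β)/(1+β) = 0.353/1.647 = 0.21433
Doppler factor = √(0.21433) = 0.46296
f_obs = 566 × 0.46296 = 262.0 THz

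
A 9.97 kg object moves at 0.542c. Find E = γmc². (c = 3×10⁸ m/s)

γ = 1/√(1 - 0.542²) = 1.190
mc² = 9.97 × (3×10⁸)² = 8.973×10¹⁷ J
E = γmc² = 1.190 × 8.973×10¹⁷ = 1.068×10¹⁸ J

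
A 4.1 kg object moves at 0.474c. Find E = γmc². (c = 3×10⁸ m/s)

γ = 1/√(1 - 0.474²) = 1.1357
mc² = 4.1 × (3×10⁸)² = 3.690×10¹⁷ J
E = γmc² = 1.1357 × 3.690×10¹⁷ = 4.191×10¹⁷ J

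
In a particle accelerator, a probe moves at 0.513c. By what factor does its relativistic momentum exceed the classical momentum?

p_rel = γmv, p_class = mv
Ratio = γ = 1/√(1 - 0.513²)
= 1/√(0.736831) = 1.165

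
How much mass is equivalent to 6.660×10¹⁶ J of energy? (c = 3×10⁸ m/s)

From E = mc², we get m = E/c²
c² = (3×10⁸)² = 9×10¹⁶ m²/s²
m = 6.660×10¹⁶ / 9×10¹⁶ = 0.7400 kg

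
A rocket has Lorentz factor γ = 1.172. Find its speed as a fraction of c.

From γ = 1/√(1 - v²/c²):
1/γ² = 1/1.172² = 0.7280
v²/c² = 1 - 0.7280 = 0.2720
v/c = √(0.2720) = 0.5215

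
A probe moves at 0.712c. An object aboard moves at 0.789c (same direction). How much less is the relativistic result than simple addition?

Classical: u' + v = 0.789 + 0.712 = 1.501c
Relativistic: u = (0.789 + 0.712)/(1 + 0.561768) = 1.501/1.561768 = 0.9611c
Difference: 1.501 - 0.9611 = 0.5399c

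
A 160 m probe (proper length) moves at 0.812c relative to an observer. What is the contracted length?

Proper length L₀ = 160 m
γ = 1/√(1 - 0.812²) = 1.7133
L = L₀/γ = 160/1.7133 = 93.39 m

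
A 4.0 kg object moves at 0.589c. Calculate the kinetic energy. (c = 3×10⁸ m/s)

γ = 1/√(1 - 0.589²) = 1.23742
γ - 1 = 0.23742
KE = (γ-1)mc² = 0.23742 × 4.0 × (3×10⁸)² = 8.547×10¹⁶ J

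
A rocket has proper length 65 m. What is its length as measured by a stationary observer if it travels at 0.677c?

Proper length L₀ = 65 m
γ = 1/√(1 - 0.677²) = 1.3587
L = L₀/γ = 65/1.3587 = 47.84 m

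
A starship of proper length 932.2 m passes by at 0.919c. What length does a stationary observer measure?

Proper length L₀ = 932.2 m
γ = 1/√(1 - 0.919²) = 2.5364
L = L₀/γ = 932.2/2.5364 = 367.5 m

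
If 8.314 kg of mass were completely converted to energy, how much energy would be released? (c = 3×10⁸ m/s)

Using E = mc²:
c² = (3×10⁸)² = 9×10¹⁶ m²/s²
E = 8.314 × 9×10¹⁶ = 7.483×10¹⁷ J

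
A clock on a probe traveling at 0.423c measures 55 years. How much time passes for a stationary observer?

Proper time Δt₀ = 55 years
γ = 1/√(1 - 0.423²) = 1.1036
Δt = γΔt₀ = 1.1036 × 55 = 60.70 years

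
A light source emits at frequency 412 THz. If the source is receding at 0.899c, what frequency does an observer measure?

β = v/c = 0.899
(1-β)/(1+β) = 0.101/1.899 = 0.053186
Doppler factor = √(0.053186) = 0.23062
f_obs = 412 × 0.23062 = 95.02 THz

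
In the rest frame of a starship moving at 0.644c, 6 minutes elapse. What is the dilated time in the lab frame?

Proper time Δt₀ = 6 minutes
γ = 1/√(1 - 0.644²) = 1.3071
Δt = γΔt₀ = 1.3071 × 6 = 7.843 minutes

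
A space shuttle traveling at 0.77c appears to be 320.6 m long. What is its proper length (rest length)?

Contracted length L = 320.6 m
γ = 1/√(1 - 0.77²) = 1.5673
L₀ = γL = 1.5673 × 320.6 = 502.5 m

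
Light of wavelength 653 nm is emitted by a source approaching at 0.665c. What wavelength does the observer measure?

β = 0.665
Wavelength Doppler factor = √(0.335/1.665) = √(0.2012) = 0.4486
λ_obs = 653 × 0.4486 = 292.9 nm (blueshift)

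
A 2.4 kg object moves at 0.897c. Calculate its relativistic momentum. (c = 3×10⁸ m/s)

γ = 1/√(1 - 0.897²) = 2.262
v = 0.897 × 3×10⁸ = 2.691×10⁸ m/s
p = γmv = 2.262 × 2.4 × 2.691×10⁸ = 1.461×10⁹ kg·m/s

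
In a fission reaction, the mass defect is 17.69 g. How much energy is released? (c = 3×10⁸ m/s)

Convert mass defect: Δm = 17.69 g = 0.01769 kg
E = Δm·c² = 0.01769 × (3×10⁸)²
= 0.01769 × 9×10¹⁶ = 1.592×10¹⁵ J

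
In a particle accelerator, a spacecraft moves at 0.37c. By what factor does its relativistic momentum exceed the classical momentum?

p_rel = γmv, p_class = mv
Ratio = γ = 1/√(1 - 0.37²)
= 1/√(0.8631) = 1.076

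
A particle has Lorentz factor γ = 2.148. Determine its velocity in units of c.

From γ = 1/√(1 - v²/c²):
1/γ² = 1/2.148² = 0.2167
v²/c² = 1 - 0.2167 = 0.7833
v/c = √(0.7833) = 0.8850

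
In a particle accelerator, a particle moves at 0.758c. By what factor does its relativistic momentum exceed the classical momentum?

p_rel = γmv, p_class = mv
Ratio = γ = 1/√(1 - 0.758²)
= 1/√(0.425436) = 1.533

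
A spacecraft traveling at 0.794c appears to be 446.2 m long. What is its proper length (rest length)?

Contracted length L = 446.2 m
γ = 1/√(1 - 0.794²) = 1.645
L₀ = γL = 1.645 × 446.2 = 734.0 m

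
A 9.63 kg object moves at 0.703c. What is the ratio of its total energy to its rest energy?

E = γmc², E₀ = mc²
E/E₀ = γ = 1/√(1 - 0.703²) = 1.406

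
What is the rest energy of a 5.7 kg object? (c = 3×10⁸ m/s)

c² = (3×10⁸)² = 9.000×10¹⁶ m²/s²
E₀ = mc² = 5.7 × 9.000×10¹⁶ = 5.130×10¹⁷ J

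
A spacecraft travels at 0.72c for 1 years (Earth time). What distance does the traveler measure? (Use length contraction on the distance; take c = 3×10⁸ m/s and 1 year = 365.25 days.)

Earth distance: d = v × t = 0.72c × 1 yr = 6.816×10¹⁵ m
γ = 1.441
d' = d/γ = 6.816×10¹⁵/1.441 = 4.730×10¹⁵ m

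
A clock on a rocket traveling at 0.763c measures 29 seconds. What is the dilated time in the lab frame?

Proper time Δt₀ = 29 seconds
γ = 1/√(1 - 0.763²) = 1.547
Δt = γΔt₀ = 1.547 × 29 = 44.86 seconds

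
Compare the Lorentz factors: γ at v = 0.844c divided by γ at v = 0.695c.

γ₁ = 1/√(1 - 0.844²) = 1.8645
γ₂ = 1/√(1 - 0.695²) = 1.3908
γ₁/γ₂ = 1.8645/1.3908 = 1.341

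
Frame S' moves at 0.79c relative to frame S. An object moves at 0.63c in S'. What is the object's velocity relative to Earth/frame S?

u = (u' + v)/(1 + u'v/c²)
Numerator: 0.63 + 0.79 = 1.42
Denominator: 1 + 0.4977 = 1.4977
u = 1.42/1.4977 = 0.9481c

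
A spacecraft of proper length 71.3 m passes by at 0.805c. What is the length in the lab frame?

Proper length L₀ = 71.3 m
γ = 1/√(1 - 0.805²) = 1.6856
L = L₀/γ = 71.3/1.6856 = 42.30 m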